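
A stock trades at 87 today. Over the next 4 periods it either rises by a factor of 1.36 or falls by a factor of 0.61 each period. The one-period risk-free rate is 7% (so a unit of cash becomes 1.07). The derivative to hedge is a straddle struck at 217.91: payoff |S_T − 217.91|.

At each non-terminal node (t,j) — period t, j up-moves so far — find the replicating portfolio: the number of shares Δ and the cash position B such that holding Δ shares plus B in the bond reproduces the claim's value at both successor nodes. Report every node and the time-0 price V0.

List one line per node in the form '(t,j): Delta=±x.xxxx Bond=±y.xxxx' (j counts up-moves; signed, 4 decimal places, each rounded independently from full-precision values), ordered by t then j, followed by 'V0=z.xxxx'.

Under the risk-neutral measure, an up-move has probability p* = (R−d)/(u−d) = 0.6133 and values discount at R = 1.07.
Terminal payoffs: V(4,0)=205.8641, V(4,1)=191.0536, V(4,2)=158.0335, V(4,3)=84.4148, V(4,4)=79.7188
Node (3,0) S=19.7473: V=(p*·191.0536+(1−p*)·205.8641)/1.07=183.9069; Δ=(191.0536−205.8641)/(26.8564−12.0459)=-1.0000; B=V−Δ·S=203.6542
Node (3,1) S=44.0269: V=(p*·158.0335+(1−p*)·191.0536)/1.07=159.6273; Δ=(158.0335−191.0536)/(59.8765−26.8564)=-1.0000; B=V−Δ·S=203.6542
Node (3,2) S=98.1583: V=(p*·84.4148+(1−p*)·158.0335)/1.07=105.4959; Δ=(84.4148−158.0335)/(133.4952−59.8765)=-1.0000; B=V−Δ·S=203.6542
Node (3,3) S=218.8447: V=(p*·79.7188+(1−p*)·84.4148)/1.07=76.2005; Δ=(79.7188−84.4148)/(297.6288−133.4952)=-0.0286; B=V−Δ·S=82.4618
Node (2,0) S=32.3727: V=(p*·159.6273+(1−p*)·183.9069)/1.07=157.9583; Δ=(159.6273−183.9069)/(44.0269−19.7473)=-1.0000; B=V−Δ·S=190.3310
Node (2,1) S=72.1752: V=(p*·105.4959+(1−p*)·159.6273)/1.07=118.1558; Δ=(105.4959−159.6273)/(98.1583−44.0269)=-1.0000; B=V−Δ·S=190.3310
Node (2,2) S=160.9152: V=(p*·76.2005+(1−p*)·105.4959)/1.07=81.8019; Δ=(76.2005−105.4959)/(218.8447−98.1583)=-0.2427; B=V−Δ·S=120.8625
Node (1,0) S=53.0700: V=(p*·118.1558+(1−p*)·157.9583)/1.07=124.8095; Δ=(118.1558−157.9583)/(72.1752−32.3727)=-1.0000; B=V−Δ·S=177.8795
Node (1,1) S=118.3200: V=(p*·81.8019+(1−p*)·118.1558)/1.07=89.5876; Δ=(81.8019−118.1558)/(160.9152−72.1752)=-0.4097; B=V−Δ·S=138.0595
Node (0,0) S=87.0000: V=(p*·89.5876+(1−p*)·124.8095)/1.07=96.4549; Δ=(89.5876−124.8095)/(118.3200−53.0700)=-0.5398; B=V−Δ·S=143.4173
Root portfolio cost Δ·87+B reproduces V0=96.4549.

(0,0): Delta=-0.5398 Bond=143.4173
(1,0): Delta=-1.0000 Bond=177.8795
(1,1): Delta=-0.4097 Bond=138.0595
(2,0): Delta=-1.0000 Bond=190.3310
(2,1): Delta=-1.0000 Bond=190.3310
(2,2): Delta=-0.2427 Bond=120.8625
(3,0): Delta=-1.0000 Bond=203.6542
(3,1): Delta=-1.0000 Bond=203.6542
(3,2): Delta=-1.0000 Bond=203.6542
(3,3): Delta=-0.0286 Bond=82.4618
V0=96.4549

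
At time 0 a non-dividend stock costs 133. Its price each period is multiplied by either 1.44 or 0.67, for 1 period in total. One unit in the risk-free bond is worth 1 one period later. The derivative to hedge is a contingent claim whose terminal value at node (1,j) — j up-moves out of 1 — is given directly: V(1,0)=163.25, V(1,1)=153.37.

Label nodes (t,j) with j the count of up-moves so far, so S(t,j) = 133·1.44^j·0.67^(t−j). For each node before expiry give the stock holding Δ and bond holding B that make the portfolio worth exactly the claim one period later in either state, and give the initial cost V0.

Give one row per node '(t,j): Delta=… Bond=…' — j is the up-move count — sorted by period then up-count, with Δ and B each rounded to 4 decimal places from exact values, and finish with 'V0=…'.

(0,0): Delta=-0.0965 Bond=171.8469
V0=159.0157

No-arbitrage ⇒ martingale measure with p* = (R−d)/(u−d) = 0.4286.
Payoff layer (t=1): V(1,0)=163.2500, V(1,1)=153.3700
Node (0,0) S=133.0000: V=(p*·153.3700+(1−p*)·163.2500)/1=159.0157; Δ=(153.3700−163.2500)/(191.5200−89.1100)=-0.0965; B=V−Δ·S=171.8469
Check: Δ(0,0)·S0 + B(0,0) = 159.0157 = V0.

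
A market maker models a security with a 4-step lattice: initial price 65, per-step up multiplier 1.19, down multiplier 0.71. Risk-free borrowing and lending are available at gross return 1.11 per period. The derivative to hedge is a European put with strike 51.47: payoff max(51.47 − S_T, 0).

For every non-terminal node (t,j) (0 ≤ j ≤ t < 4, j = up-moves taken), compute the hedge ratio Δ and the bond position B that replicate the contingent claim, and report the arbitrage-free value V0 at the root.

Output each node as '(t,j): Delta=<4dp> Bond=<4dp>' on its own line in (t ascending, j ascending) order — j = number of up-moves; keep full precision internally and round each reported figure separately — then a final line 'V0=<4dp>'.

(0,0): Delta=-0.0729 Bond=5.3861
(1,0): Delta=-0.3308 Bond=17.8810
(1,1): Delta=-0.0421 Bond=3.5980
(2,0): Delta=-1.0000 Bond=41.7742
(2,1): Delta=-0.2510 Bond=15.4626
(2,2): Delta=-0.0172 Bond=1.7000
(3,0): Delta=-1.0000 Bond=46.3694
(3,1): Delta=-1.0000 Bond=46.3694
(3,2): Delta=-0.1616 Bond=11.3223
(3,3): Delta=0.0000 Bond=0.0000
V0=0.6461

Under the risk-neutral measure, an up-move has probability p* = (R−d)/(u−d) = 0.8333 and values discount at R = 1.11.
Terminal values V(4,·): V(4,0)=34.9524, V(4,1)=23.7856, V(4,2)=5.0694, V(4,3)=0.0000, V(4,4)=0.0000
  t=3,j=0: stock 23.2642 → up 27.6844 (V=23.7856), down 16.5176 (V=34.9524). Price 23.1052; hedge Δ=-1.0000, bond B=46.3694.
  t=3,j=1: stock 38.9921 → up 46.4006 (V=5.0694), down 27.6844 (V=23.7856). Price 7.3772; hedge Δ=-1.0000, bond B=46.3694.
  t=3,j=2: stock 65.3530 → up 77.7701 (V=0.0000), down 46.4006 (V=5.0694). Price 0.7612; hedge Δ=-0.1616, bond B=11.3223.
  t=3,j=3: stock 109.5353 → up 130.3470 (V=0.0000), down 77.7701 (V=0.0000). Price 0.0000; hedge Δ=0.0000, bond B=0.0000.
  t=2,j=0: stock 32.7665 → up 38.9921 (V=7.3772), down 23.2642 (V=23.1052). Price 9.0077; hedge Δ=-1.0000, bond B=41.7742.
  t=2,j=1: stock 54.9185 → up 65.3530 (V=0.7612), down 38.9921 (V=7.3772). Price 1.6791; hedge Δ=-0.2510, bond B=15.4626.
  t=2,j=2: stock 92.0465 → up 109.5353 (V=0.0000), down 65.3530 (V=0.7612). Price 0.1143; hedge Δ=-0.0172, bond B=1.7000.
  t=1,j=0: stock 46.1500 → up 54.9185 (V=1.6791), down 32.7665 (V=9.0077). Price 2.6131; hedge Δ=-0.3308, bond B=17.8810.
  t=1,j=1: stock 77.3500 → up 92.0465 (V=0.1143), down 54.9185 (V=1.6791). Price 0.3379; hedge Δ=-0.0421, bond B=3.5980.
  t=0,j=0: stock 65.0000 → up 77.3500 (V=0.3379), down 46.1500 (V=2.6131). Price 0.6461; hedge Δ=-0.0729, bond B=5.3861.
The time-0 hedge costs 0.6461, which is the no-arbitrage price.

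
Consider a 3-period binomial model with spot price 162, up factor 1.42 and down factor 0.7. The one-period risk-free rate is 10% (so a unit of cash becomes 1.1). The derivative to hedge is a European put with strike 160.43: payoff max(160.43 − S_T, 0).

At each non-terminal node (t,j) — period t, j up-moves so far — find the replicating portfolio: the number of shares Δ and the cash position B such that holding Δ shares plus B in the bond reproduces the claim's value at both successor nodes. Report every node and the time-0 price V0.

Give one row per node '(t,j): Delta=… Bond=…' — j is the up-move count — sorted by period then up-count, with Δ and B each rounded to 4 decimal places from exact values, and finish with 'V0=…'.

(0,0): Delta=-0.2469 Bond=58.7204
(1,0): Delta=-0.5780 Bond=102.1302
(1,1): Delta=-0.1164 Bond=34.5622
(2,0): Delta=-1.0000 Bond=145.8455
(2,1): Delta=-0.4115 Bond=85.5414
(2,2): Delta=0.0000 Bond=0.0000
V0=18.7177

No-arbitrage ⇒ martingale measure with p* = (R−d)/(u−d) = 0.5556.
Payoff layer (t=3): V(3,0)=104.8640, V(3,1)=47.7104, V(3,2)=0.0000, V(3,3)=0.0000
  t=2,j=0: stock 79.3800 → up 112.7196 (V=47.7104), down 55.5660 (V=104.8640). Price 66.4655; hedge Δ=-1.0000, bond B=145.8455.
  t=2,j=1: stock 161.0280 → up 228.6598 (V=0.0000), down 112.7196 (V=47.7104). Price 19.2769; hedge Δ=-0.4115, bond B=85.5414.
  t=2,j=2: stock 326.6568 → up 463.8527 (V=0.0000), down 228.6598 (V=0.0000). Price 0.0000; hedge Δ=0.0000, bond B=0.0000.
  t=1,j=0: stock 113.4000 → up 161.0280 (V=19.2769), down 79.3800 (V=66.4655). Price 36.5906; hedge Δ=-0.5780, bond B=102.1302.
  t=1,j=1: stock 230.0400 → up 326.6568 (V=0.0000), down 161.0280 (V=19.2769). Price 7.7887; hedge Δ=-0.1164, bond B=34.5622.
  t=0,j=0: stock 162.0000 → up 230.0400 (V=7.7887), down 113.4000 (V=36.5906). Price 18.7177; hedge Δ=-0.2469, bond B=58.7204.
Root portfolio cost Δ·162+B reproduces V0=18.7177.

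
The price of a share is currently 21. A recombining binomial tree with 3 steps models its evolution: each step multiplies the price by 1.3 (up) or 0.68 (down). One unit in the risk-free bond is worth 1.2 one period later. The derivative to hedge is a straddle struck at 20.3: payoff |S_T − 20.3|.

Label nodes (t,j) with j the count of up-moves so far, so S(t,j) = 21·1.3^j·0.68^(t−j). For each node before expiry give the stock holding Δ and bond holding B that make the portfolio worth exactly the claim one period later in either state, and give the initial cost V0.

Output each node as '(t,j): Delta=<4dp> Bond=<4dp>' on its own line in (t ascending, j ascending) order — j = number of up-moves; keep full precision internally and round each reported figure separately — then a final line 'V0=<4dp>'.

(0,0): Delta=0.7617 Bond=-6.0962
(1,0): Delta=-0.3948 Bond=9.1999
(1,1): Delta=0.8781 Bond=-10.4915
(2,0): Delta=-1.0000 Bond=16.9167
(2,1): Delta=-0.3339 Bond=9.9097
(2,2): Delta=1.0000 Bond=-16.9167
V0=9.9004

No-arbitrage ⇒ martingale measure with p* = (R−d)/(u−d) = 0.8387.
At expiry t=3: V(3,0)=13.6969, V(3,1)=7.6765, V(3,2)=3.8332, V(3,3)=25.8370
(2,0): S=9.7104. Δ = (V_up−V_dn)/(S_up−S_dn) = (7.6765−13.6969)/(12.6235−6.6031) = -1.0000. V = [p*·7.6765 + (1−p*)·13.6969]/1.2 = 7.2063. B = V − Δ·S = 16.9167.
(2,1): S=18.5640. Δ = (V_up−V_dn)/(S_up−S_dn) = (3.8332−7.6765)/(24.1332−12.6235) = -0.3339. V = [p*·3.8332 + (1−p*)·7.6765]/1.2 = 3.7109. B = V − Δ·S = 9.9097.
(2,2): S=35.4900. Δ = (V_up−V_dn)/(S_up−S_dn) = (25.8370−3.8332)/(46.1370−24.1332) = 1.0000. V = [p*·25.8370 + (1−p*)·3.8332]/1.2 = 18.5733. B = V − Δ·S = -16.9167.
(1,0): S=14.2800. Δ = (V_up−V_dn)/(S_up−S_dn) = (3.7109−7.2063)/(18.5640−9.7104) = -0.3948. V = [p*·3.7109 + (1−p*)·7.2063]/1.2 = 3.5622. B = V − Δ·S = 9.1999.
(1,1): S=27.3000. Δ = (V_up−V_dn)/(S_up−S_dn) = (18.5733−3.7109)/(35.4900−18.5640) = 0.8781. V = [p*·18.5733 + (1−p*)·3.7109]/1.2 = 13.4801. B = V − Δ·S = -10.4915.
(0,0): S=21.0000. Δ = (V_up−V_dn)/(S_up−S_dn) = (13.4801−3.5622)/(27.3000−14.2800) = 0.7617. V = [p*·13.4801 + (1−p*)·3.5622]/1.2 = 9.9004. B = V − Δ·S = -6.0962.
The time-0 hedge costs 9.9004, which is the no-arbitrage price.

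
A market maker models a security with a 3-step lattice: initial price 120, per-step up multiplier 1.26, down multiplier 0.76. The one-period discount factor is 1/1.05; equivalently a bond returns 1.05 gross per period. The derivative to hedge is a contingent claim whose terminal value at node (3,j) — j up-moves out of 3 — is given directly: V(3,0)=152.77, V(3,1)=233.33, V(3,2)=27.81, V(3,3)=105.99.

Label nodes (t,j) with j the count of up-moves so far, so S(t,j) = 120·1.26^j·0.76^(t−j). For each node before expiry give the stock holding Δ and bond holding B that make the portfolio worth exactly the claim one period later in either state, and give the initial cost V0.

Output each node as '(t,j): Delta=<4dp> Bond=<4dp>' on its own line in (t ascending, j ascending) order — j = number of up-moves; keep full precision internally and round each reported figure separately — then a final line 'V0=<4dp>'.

Risk-neutral probability p* = (R−d)/(u−d) = (1.05−0.76)/(1.26−0.76) = 0.5800.
Terminal values V(3,·): V(3,0)=152.7700, V(3,1)=233.3300, V(3,2)=27.8100, V(3,3)=105.9900
  t=2,j=0: stock 69.3120 → up 87.3331 (V=233.3300), down 52.6771 (V=152.7700). Price 189.9950; hedge Δ=2.3246, bond B=28.8750.
  t=2,j=1: stock 114.9120 → up 144.7891 (V=27.8100), down 87.3331 (V=233.3300). Price 108.6937; hedge Δ=-3.5770, bond B=519.7337.
  t=2,j=2: stock 190.5120 → up 240.0451 (V=105.9900), down 144.7891 (V=27.8100). Price 69.6709; hedge Δ=0.8207, bond B=-86.6891.
  t=1,j=0: stock 91.2000 → up 114.9120 (V=108.6937), down 69.3120 (V=189.9950). Price 136.0384; hedge Δ=-1.7829, bond B=298.6410.
  t=1,j=1: stock 151.2000 → up 190.5120 (V=69.6709), down 114.9120 (V=108.6937). Price 81.9623; hedge Δ=-0.5162, bond B=160.0081.
  t=0,j=0: stock 120.0000 → up 151.2000 (V=81.9623), down 91.2000 (V=136.0384). Price 99.6898; hedge Δ=-0.9013, bond B=207.8418.
Each (Δ,B) replicates both successor values, so the strategy is self-financing and V0 is arbitrage-free.

(0,0): Delta=-0.9013 Bond=207.8418
(1,0): Delta=-1.7829 Bond=298.6410
(1,1): Delta=-0.5162 Bond=160.0081
(2,0): Delta=2.3246 Bond=28.8750
(2,1): Delta=-3.5770 Bond=519.7337
(2,2): Delta=0.8207 Bond=-86.6891
V0=99.6898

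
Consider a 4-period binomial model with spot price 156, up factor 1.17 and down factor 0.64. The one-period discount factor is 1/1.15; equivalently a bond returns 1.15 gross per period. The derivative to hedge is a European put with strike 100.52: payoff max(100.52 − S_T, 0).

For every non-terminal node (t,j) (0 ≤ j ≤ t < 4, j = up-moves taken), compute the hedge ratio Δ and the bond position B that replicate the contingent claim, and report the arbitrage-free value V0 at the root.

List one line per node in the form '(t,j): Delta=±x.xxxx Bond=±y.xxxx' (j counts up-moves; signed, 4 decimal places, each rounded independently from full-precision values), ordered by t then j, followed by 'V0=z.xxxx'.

The replicating-portfolio and risk-neutral prices coincide; use p* = (1.15−0.64)/(1.17−0.64) = 0.9623 for the latter.
Terminal payoffs: V(4,0)=74.3475, V(4,1)=52.6735, V(4,2)=13.0506, V(4,3)=0.0000, V(4,4)=0.0000
(3,0): S=40.8945. Δ = (V_up−V_dn)/(S_up−S_dn) = (52.6735−74.3475)/(47.8465−26.1725) = -1.0000. V = [p*·52.6735 + (1−p*)·74.3475]/1.15 = 46.5142. B = V − Δ·S = 87.4087.
(3,1): S=74.7602. Δ = (V_up−V_dn)/(S_up−S_dn) = (13.0506−52.6735)/(87.4694−47.8465) = -1.0000. V = [p*·13.0506 + (1−p*)·52.6735]/1.15 = 12.6485. B = V − Δ·S = 87.4087.
(3,2): S=136.6710. Δ = (V_up−V_dn)/(S_up−S_dn) = (0.0000−13.0506)/(159.9050−87.4694) = -0.1802. V = [p*·0.0000 + (1−p*)·13.0506]/1.15 = 0.4282. B = V − Δ·S = 25.0520.
(3,3): S=249.8516. Δ = (V_up−V_dn)/(S_up−S_dn) = (0.0000−0.0000)/(292.3264−159.9050) = 0.0000. V = [p*·0.0000 + (1−p*)·0.0000]/1.15 = 0.0000. B = V − Δ·S = 0.0000.
(2,0): S=63.8976. Δ = (V_up−V_dn)/(S_up−S_dn) = (12.6485−46.5142)/(74.7602−40.8945) = -1.0000. V = [p*·12.6485 + (1−p*)·46.5142]/1.15 = 12.1100. B = V − Δ·S = 76.0076.
(2,1): S=116.8128. Δ = (V_up−V_dn)/(S_up−S_dn) = (0.4282−12.6485)/(136.6710−74.7602) = -0.1974. V = [p*·0.4282 + (1−p*)·12.6485]/1.15 = 0.7734. B = V − Δ·S = 23.8305.
(2,2): S=213.5484. Δ = (V_up−V_dn)/(S_up−S_dn) = (0.0000−0.4282)/(249.8516−136.6710) = -0.0038. V = [p*·0.0000 + (1−p*)·0.4282]/1.15 = 0.0141. B = V − Δ·S = 0.8220.
(1,0): S=99.8400. Δ = (V_up−V_dn)/(S_up−S_dn) = (0.7734−12.1100)/(116.8128−63.8976) = -0.2142. V = [p*·0.7734 + (1−p*)·12.1100]/1.15 = 1.0445. B = V − Δ·S = 22.4343.
(1,1): S=182.5200. Δ = (V_up−V_dn)/(S_up−S_dn) = (0.0141−0.7734)/(213.5484−116.8128) = -0.0078. V = [p*·0.0141 + (1−p*)·0.7734]/1.15 = 0.0371. B = V − Δ·S = 1.4698.
(0,0): S=156.0000. Δ = (V_up−V_dn)/(S_up−S_dn) = (0.0371−1.0445)/(182.5200−99.8400) = -0.0122. V = [p*·0.0371 + (1−p*)·1.0445]/1.15 = 0.0653. B = V − Δ·S = 1.9660.
The time-0 hedge costs 0.0653, which is the no-arbitrage price.

(0,0): Delta=-0.0122 Bond=1.9660
(1,0): Delta=-0.2142 Bond=22.4343
(1,1): Delta=-0.0078 Bond=1.4698
(2,0): Delta=-1.0000 Bond=76.0076
(2,1): Delta=-0.1974 Bond=23.8305
(2,2): Delta=-0.0038 Bond=0.8220
(3,0): Delta=-1.0000 Bond=87.4087
(3,1): Delta=-1.0000 Bond=87.4087
(3,2): Delta=-0.1802 Bond=25.0520
(3,3): Delta=0.0000 Bond=0.0000
V0=0.0653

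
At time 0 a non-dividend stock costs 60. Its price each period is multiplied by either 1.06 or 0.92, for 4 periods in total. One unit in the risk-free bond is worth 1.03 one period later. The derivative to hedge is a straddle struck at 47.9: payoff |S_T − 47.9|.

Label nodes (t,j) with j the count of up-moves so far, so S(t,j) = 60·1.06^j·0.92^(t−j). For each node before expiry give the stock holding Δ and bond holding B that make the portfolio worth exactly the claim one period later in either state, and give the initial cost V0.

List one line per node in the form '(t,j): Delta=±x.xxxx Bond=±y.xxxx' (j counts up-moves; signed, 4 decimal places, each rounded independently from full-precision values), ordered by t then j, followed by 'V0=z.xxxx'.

Risk-neutral probability p* = (R−d)/(u−d) = (1.03−0.92)/(1.06−0.92) = 0.7857.
At expiry t=4: V(4,0)=4.9164, V(4,1)=1.6246, V(4,2)=9.1609, V(4,3)=17.8441, V(4,4)=27.8486
Node (3,0) S=46.7213: V=(p*·1.6246+(1−p*)·4.9164)/1.03=2.2621; Δ=(1.6246−4.9164)/(49.5246−42.9836)=-0.5033; B=V−Δ·S=25.7754
Node (3,1) S=53.8310: V=(p*·9.1609+(1−p*)·1.6246)/1.03=7.3262; Δ=(9.1609−1.6246)/(57.0609−49.5246)=1.0000; B=V−Δ·S=-46.5049
Node (3,2) S=62.0227: V=(p*·17.8441+(1−p*)·9.1609)/1.03=15.5179; Δ=(17.8441−9.1609)/(65.7441−57.0609)=1.0000; B=V−Δ·S=-46.5049
Node (3,3) S=71.4610: V=(p*·27.8486+(1−p*)·17.8441)/1.03=24.9561; Δ=(27.8486−17.8441)/(75.7486−65.7441)=1.0000; B=V−Δ·S=-46.5049
Node (2,0) S=50.7840: V=(p*·7.3262+(1−p*)·2.2621)/1.03=6.0592; Δ=(7.3262−2.2621)/(53.8310−46.7213)=0.7123; B=V−Δ·S=-30.1128
Node (2,1) S=58.5120: V=(p*·15.5179+(1−p*)·7.3262)/1.03=13.3617; Δ=(15.5179−7.3262)/(62.0227−53.8310)=1.0000; B=V−Δ·S=-45.1503
Node (2,2) S=67.4160: V=(p*·24.9561+(1−p*)·15.5179)/1.03=22.2657; Δ=(24.9561−15.5179)/(71.4610−62.0227)=1.0000; B=V−Δ·S=-45.1503
Node (1,0) S=55.2000: V=(p*·13.3617+(1−p*)·6.0592)/1.03=11.4533; Δ=(13.3617−6.0592)/(58.5120−50.7840)=0.9449; B=V−Δ·S=-40.7068
Node (1,1) S=63.6000: V=(p*·22.2657+(1−p*)·13.3617)/1.03=19.7647; Δ=(22.2657−13.3617)/(67.4160−58.5120)=1.0000; B=V−Δ·S=-43.8353
Node (0,0) S=60.0000: V=(p*·19.7647+(1−p*)·11.4533)/1.03=17.4599; Δ=(19.7647−11.4533)/(63.6000−55.2000)=0.9895; B=V−Δ·S=-41.9077
Self-financing check: at every node Δ·S+B equals the discounted successor values.

(0,0): Delta=0.9895 Bond=-41.9077
(1,0): Delta=0.9449 Bond=-40.7068
(1,1): Delta=1.0000 Bond=-43.8353
(2,0): Delta=0.7123 Bond=-30.1128
(2,1): Delta=1.0000 Bond=-45.1503
(2,2): Delta=1.0000 Bond=-45.1503
(3,0): Delta=-0.5033 Bond=25.7754
(3,1): Delta=1.0000 Bond=-46.5049
(3,2): Delta=1.0000 Bond=-46.5049
(3,3): Delta=1.0000 Bond=-46.5049
V0=17.4599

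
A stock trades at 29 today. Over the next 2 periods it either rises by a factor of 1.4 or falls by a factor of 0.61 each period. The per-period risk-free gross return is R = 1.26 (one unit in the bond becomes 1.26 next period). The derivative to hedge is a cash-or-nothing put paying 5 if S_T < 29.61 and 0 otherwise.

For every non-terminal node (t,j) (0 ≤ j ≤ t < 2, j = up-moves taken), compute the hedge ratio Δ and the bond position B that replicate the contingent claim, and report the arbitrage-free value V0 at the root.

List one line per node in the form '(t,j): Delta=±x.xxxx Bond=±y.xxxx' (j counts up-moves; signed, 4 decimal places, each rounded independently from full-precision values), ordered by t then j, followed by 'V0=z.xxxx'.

(0,0): Delta=-0.1425 Bond=5.1503
(1,0): Delta=0.0000 Bond=3.9683
(1,1): Delta=-0.1559 Bond=7.0323
V0=1.0173

Risk-neutral probability p* = (R−d)/(u−d) = (1.26−0.61)/(1.4−0.61) = 0.8228.
Terminal payoffs: V(2,0)=5.0000, V(2,1)=5.0000, V(2,2)=0.0000
  t=1,j=0: stock 17.6900 → up 24.7660 (V=5.0000), down 10.7909 (V=5.0000). Price 3.9683; hedge Δ=0.0000, bond B=3.9683.
  t=1,j=1: stock 40.6000 → up 56.8400 (V=0.0000), down 24.7660 (V=5.0000). Price 0.7032; hedge Δ=-0.1559, bond B=7.0323.
  t=0,j=0: stock 29.0000 → up 40.6000 (V=0.7032), down 17.6900 (V=3.9683). Price 1.0173; hedge Δ=-0.1425, bond B=5.1503.
Root portfolio cost Δ·29+B reproduces V0=1.0173.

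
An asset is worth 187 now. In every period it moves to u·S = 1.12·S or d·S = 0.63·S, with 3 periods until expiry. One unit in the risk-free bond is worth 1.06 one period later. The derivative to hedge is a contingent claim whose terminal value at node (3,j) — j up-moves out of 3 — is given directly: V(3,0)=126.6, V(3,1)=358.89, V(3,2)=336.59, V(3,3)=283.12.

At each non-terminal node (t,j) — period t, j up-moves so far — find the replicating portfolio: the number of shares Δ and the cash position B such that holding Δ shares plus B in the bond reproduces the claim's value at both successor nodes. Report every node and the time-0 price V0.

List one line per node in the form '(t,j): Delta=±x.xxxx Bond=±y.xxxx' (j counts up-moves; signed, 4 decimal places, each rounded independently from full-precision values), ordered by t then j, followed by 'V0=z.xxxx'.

(0,0): Delta=-0.4127 Bond=329.8525
(1,0): Delta=0.1450 Bond=283.9414
(1,1): Delta=-0.4564 Bond=358.8114
(2,0): Delta=6.3872 Bond=-162.3194
(2,1): Delta=-0.3449 Bond=365.6240
(2,2): Delta=-0.4652 Bond=382.3935
V0=252.6832

Since d<R<u, set p* = (R−d)/(u−d) = 0.8776; price each node as the discounted p*-expectation of its children.
Terminal values V(3,·): V(3,0)=126.6000, V(3,1)=358.8900, V(3,2)=336.5900, V(3,3)=283.1200
  t=2,j=0: stock 74.2203 → up 83.1267 (V=358.8900), down 46.7588 (V=126.6000). Price 311.7418; hedge Δ=6.3872, bond B=-162.3194.
  t=2,j=1: stock 131.9472 → up 147.7809 (V=336.5900), down 83.1267 (V=358.8900). Price 320.1138; hedge Δ=-0.3449, bond B=365.6240.
  t=2,j=2: stock 234.5728 → up 262.7215 (V=283.1200), down 147.7809 (V=336.5900). Price 273.2711; hedge Δ=-0.4652, bond B=382.3935.
  t=1,j=0: stock 117.8100 → up 131.9472 (V=320.1138), down 74.2203 (V=311.7418). Price 301.0270; hedge Δ=0.1450, bond B=283.9414.
  t=1,j=1: stock 209.4400 → up 234.5728 (V=273.2711), down 131.9472 (V=320.1138). Price 263.2141; hedge Δ=-0.4564, bond B=358.8114.
  t=0,j=0: stock 187.0000 → up 209.4400 (V=263.2141), down 117.8100 (V=301.0270). Price 252.6832; hedge Δ=-0.4127, bond B=329.8525.
Each (Δ,B) replicates both successor values, so the strategy is self-financing and V0 is arbitrage-free.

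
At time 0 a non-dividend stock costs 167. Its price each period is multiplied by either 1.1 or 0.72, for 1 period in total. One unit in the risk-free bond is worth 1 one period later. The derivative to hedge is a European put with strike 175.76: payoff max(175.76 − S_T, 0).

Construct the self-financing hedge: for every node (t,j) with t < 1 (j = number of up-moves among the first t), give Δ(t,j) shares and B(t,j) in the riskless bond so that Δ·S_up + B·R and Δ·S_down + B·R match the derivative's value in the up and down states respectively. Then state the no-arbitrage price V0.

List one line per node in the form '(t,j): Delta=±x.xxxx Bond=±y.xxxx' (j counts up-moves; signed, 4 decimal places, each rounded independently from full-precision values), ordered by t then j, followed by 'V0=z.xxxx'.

No-arbitrage ⇒ martingale measure with p* = (R−d)/(u−d) = 0.7368.
At expiry t=1: V(1,0)=55.5200, V(1,1)=0.0000
  t=0,j=0: stock 167.0000 → up 183.7000 (V=0.0000), down 120.2400 (V=55.5200). Price 14.6105; hedge Δ=-0.8749, bond B=160.7158.
Root portfolio cost Δ·167+B reproduces V0=14.6105.

(0,0): Delta=-0.8749 Bond=160.7158
V0=14.6105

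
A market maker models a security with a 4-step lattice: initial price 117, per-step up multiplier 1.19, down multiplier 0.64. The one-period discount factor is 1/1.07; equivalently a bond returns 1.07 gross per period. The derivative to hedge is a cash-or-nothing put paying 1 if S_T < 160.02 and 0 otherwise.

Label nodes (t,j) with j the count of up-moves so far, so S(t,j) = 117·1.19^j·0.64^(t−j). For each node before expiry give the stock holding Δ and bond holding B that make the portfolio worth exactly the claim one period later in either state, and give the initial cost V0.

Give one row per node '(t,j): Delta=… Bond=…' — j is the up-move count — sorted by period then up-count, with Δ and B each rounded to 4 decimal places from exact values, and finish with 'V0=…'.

(0,0): Delta=-0.0061 Bond=1.1871
(1,0): Delta=0.0000 Bond=0.8163
(1,1): Delta=-0.0070 Bond=1.3969
(2,0): Delta=0.0000 Bond=0.8734
(2,1): Delta=0.0000 Bond=0.8734
(2,2): Delta=-0.0080 Bond=1.6681
(3,0): Delta=0.0000 Bond=0.9346
(3,1): Delta=0.0000 Bond=0.9346
(3,2): Delta=0.0000 Bond=0.9346
(3,3): Delta=-0.0092 Bond=2.0221
V0=0.4779

The replicating-portfolio and risk-neutral prices coincide; use p* = (1.07−0.64)/(1.19−0.64) = 0.7818 for the latter.
Terminal values V(4,·): V(4,0)=1.0000, V(4,1)=1.0000, V(4,2)=1.0000, V(4,3)=1.0000, V(4,4)=0.0000
  t=3,j=0: stock 30.6708 → up 36.4983 (V=1.0000), down 19.6293 (V=1.0000). Price 0.9346; hedge Δ=0.0000, bond B=0.9346.
  t=3,j=1: stock 57.0286 → up 67.8640 (V=1.0000), down 36.4983 (V=1.0000). Price 0.9346; hedge Δ=0.0000, bond B=0.9346.
  t=3,j=2: stock 106.0376 → up 126.1847 (V=1.0000), down 67.8640 (V=1.0000). Price 0.9346; hedge Δ=0.0000, bond B=0.9346.
  t=3,j=3: stock 197.1636 → up 234.6247 (V=0.0000), down 126.1847 (V=1.0000). Price 0.2039; hedge Δ=-0.0092, bond B=2.0221.
  t=2,j=0: stock 47.9232 → up 57.0286 (V=0.9346), down 30.6708 (V=0.9346). Price 0.8734; hedge Δ=0.0000, bond B=0.8734.
  t=2,j=1: stock 89.1072 → up 106.0376 (V=0.9346), down 57.0286 (V=0.9346). Price 0.8734; hedge Δ=0.0000, bond B=0.8734.
  t=2,j=2: stock 165.6837 → up 197.1636 (V=0.2039), down 106.0376 (V=0.9346). Price 0.3396; hedge Δ=-0.0080, bond B=1.6681.
  t=1,j=0: stock 74.8800 → up 89.1072 (V=0.8734), down 47.9232 (V=0.8734). Price 0.8163; hedge Δ=0.0000, bond B=0.8163.
  t=1,j=1: stock 139.2300 → up 165.6837 (V=0.3396), down 89.1072 (V=0.8734). Price 0.4262; hedge Δ=-0.0070, bond B=1.3969.
  t=0,j=0: stock 117.0000 → up 139.2300 (V=0.4262), down 74.8800 (V=0.8163). Price 0.4779; hedge Δ=-0.0061, bond B=1.1871.
Check: Δ(0,0)·S0 + B(0,0) = 0.4779 = V0.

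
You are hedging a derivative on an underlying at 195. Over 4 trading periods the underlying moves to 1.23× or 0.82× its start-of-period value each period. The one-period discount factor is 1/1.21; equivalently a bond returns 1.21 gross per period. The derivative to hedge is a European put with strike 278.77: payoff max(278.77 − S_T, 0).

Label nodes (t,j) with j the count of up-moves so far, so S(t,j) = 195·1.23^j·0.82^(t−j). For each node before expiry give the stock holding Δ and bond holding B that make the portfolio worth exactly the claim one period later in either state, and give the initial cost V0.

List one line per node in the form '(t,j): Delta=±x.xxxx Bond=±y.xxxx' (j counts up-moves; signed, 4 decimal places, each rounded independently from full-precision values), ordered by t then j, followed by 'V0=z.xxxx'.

Risk-neutral probability p* = (R−d)/(u−d) = (1.21−0.82)/(1.23−0.82) = 0.9512.
At expiry t=4: V(4,0)=190.6063, V(4,1)=146.5244, V(4,2)=80.4016, V(4,3)=0.0000, V(4,4)=0.0000
  t=3,j=0: stock 107.5168 → up 132.2456 (V=146.5244), down 88.1637 (V=190.6063). Price 122.8717; hedge Δ=-1.0000, bond B=230.3884.
  t=3,j=1: stock 161.2751 → up 198.3684 (V=80.4016), down 132.2456 (V=146.5244). Price 69.1133; hedge Δ=-1.0000, bond B=230.3884.
  t=3,j=2: stock 241.9127 → up 297.5526 (V=0.0000), down 198.3684 (V=80.4016). Price 3.2413; hedge Δ=-0.8106, bond B=199.3428.
  t=3,j=3: stock 362.8691 → up 446.3289 (V=0.0000), down 297.5526 (V=0.0000). Price 0.0000; hedge Δ=0.0000, bond B=0.0000.
  t=2,j=0: stock 131.1180 → up 161.2751 (V=69.1133), down 107.5168 (V=122.8717). Price 59.2857; hedge Δ=-1.0000, bond B=190.4037.
  t=2,j=1: stock 196.6770 → up 241.9127 (V=3.2413), down 161.2751 (V=69.1133). Price 5.3344; hedge Δ=-0.8169, bond B=165.9977.
  t=2,j=2: stock 295.0155 → up 362.8691 (V=0.0000), down 241.9127 (V=3.2413). Price 0.1307; hedge Δ=-0.0268, bond B=8.0364.
  t=1,j=0: stock 159.9000 → up 196.6770 (V=5.3344), down 131.1180 (V=59.2857). Price 6.5836; hedge Δ=-0.8229, bond B=138.1721.
  t=1,j=1: stock 239.8500 → up 295.0155 (V=0.1307), down 196.6770 (V=5.3344). Price 0.3178; hedge Δ=-0.0529, bond B=13.0098.
  t=0,j=0: stock 195.0000 → up 239.8500 (V=0.3178), down 159.9000 (V=6.5836). Price 0.5152; hedge Δ=-0.0784, bond B=15.7977.
The time-0 hedge costs 0.5152, which is the no-arbitrage price.

(0,0): Delta=-0.0784 Bond=15.7977
(1,0): Delta=-0.8229 Bond=138.1721
(1,1): Delta=-0.0529 Bond=13.0098
(2,0): Delta=-1.0000 Bond=190.4037
(2,1): Delta=-0.8169 Bond=165.9977
(2,2): Delta=-0.0268 Bond=8.0364
(3,0): Delta=-1.0000 Bond=230.3884
(3,1): Delta=-1.0000 Bond=230.3884
(3,2): Delta=-0.8106 Bond=199.3428
(3,3): Delta=0.0000 Bond=0.0000
V0=0.5152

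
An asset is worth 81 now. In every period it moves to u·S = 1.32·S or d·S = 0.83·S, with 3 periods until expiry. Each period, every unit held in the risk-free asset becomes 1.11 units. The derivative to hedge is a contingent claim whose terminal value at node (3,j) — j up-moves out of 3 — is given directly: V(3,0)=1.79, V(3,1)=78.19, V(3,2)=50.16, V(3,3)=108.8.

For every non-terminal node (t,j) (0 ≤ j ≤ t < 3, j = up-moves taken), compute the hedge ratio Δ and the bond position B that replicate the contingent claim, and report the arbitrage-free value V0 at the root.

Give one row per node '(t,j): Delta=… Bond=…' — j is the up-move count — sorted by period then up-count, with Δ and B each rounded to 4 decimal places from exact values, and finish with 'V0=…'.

(0,0): Delta=0.3978 Bond=16.1274
(1,0): Delta=0.4574 Bond=13.8916
(1,1): Delta=0.3696 Bond=20.9088
(2,0): Delta=2.7942 Bond=-114.9750
(2,1): Delta=-0.6446 Bond=113.2157
(2,2): Delta=0.8479 Bond=-44.2964
V0=48.3462

Under the risk-neutral measure, an up-move has probability p* = (R−d)/(u−d) = 0.5714 and values discount at R = 1.11.
Payoff layer (t=3): V(3,0)=1.7900, V(3,1)=78.1900, V(3,2)=50.1600, V(3,3)=108.8000
Node (2,0) S=55.8009: V=(p*·78.1900+(1−p*)·1.7900)/1.11=40.9434; Δ=(78.1900−1.7900)/(73.6572−46.3147)=2.7942; B=V−Δ·S=-114.9750
Node (2,1) S=88.7436: V=(p*·50.1600+(1−p*)·78.1900)/1.11=56.0116; Δ=(50.1600−78.1900)/(117.1416−73.6572)=-0.6446; B=V−Δ·S=113.2157
Node (2,2) S=141.1344: V=(p*·108.8000+(1−p*)·50.1600)/1.11=75.3771; Δ=(108.8000−50.1600)/(186.2974−117.1416)=0.8479; B=V−Δ·S=-44.2964
Node (1,0) S=67.2300: V=(p*·56.0116+(1−p*)·40.9434)/1.11=44.6430; Δ=(56.0116−40.9434)/(88.7436−55.8009)=0.4574; B=V−Δ·S=13.8916
Node (1,1) S=106.9200: V=(p*·75.3771+(1−p*)·56.0116)/1.11=60.4303; Δ=(75.3771−56.0116)/(141.1344−88.7436)=0.3696; B=V−Δ·S=20.9088
Node (0,0) S=81.0000: V=(p*·60.4303+(1−p*)·44.6430)/1.11=48.3462; Δ=(60.4303−44.6430)/(106.9200−67.2300)=0.3978; B=V−Δ·S=16.1274
Check: Δ(0,0)·S0 + B(0,0) = 48.3462 = V0.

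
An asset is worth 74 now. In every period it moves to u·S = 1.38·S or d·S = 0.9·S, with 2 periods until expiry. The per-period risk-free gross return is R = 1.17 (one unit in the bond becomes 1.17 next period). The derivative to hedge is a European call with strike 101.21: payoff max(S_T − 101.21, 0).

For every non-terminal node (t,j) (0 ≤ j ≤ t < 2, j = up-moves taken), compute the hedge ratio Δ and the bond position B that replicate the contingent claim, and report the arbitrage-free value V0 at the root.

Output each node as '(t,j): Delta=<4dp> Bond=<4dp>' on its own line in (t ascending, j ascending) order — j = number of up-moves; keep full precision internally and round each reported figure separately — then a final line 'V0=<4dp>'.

(0,0): Delta=0.5376 Bond=-30.5994
(1,0): Delta=0.0000 Bond=0.0000
(1,1): Delta=0.8102 Bond=-63.6468
V0=9.1798

Under the risk-neutral measure, an up-move has probability p* = (R−d)/(u−d) = 0.5625 and values discount at R = 1.17.
Terminal payoffs: V(2,0)=0.0000, V(2,1)=0.0000, V(2,2)=39.7156
Node (1,0) S=66.6000: V=(p*·0.0000+(1−p*)·0.0000)/1.17=0.0000; Δ=(0.0000−0.0000)/(91.9080−59.9400)=0.0000; B=V−Δ·S=0.0000
Node (1,1) S=102.1200: V=(p*·39.7156+(1−p*)·0.0000)/1.17=19.0940; Δ=(39.7156−0.0000)/(140.9256−91.9080)=0.8102; B=V−Δ·S=-63.6468
Node (0,0) S=74.0000: V=(p*·19.0940+(1−p*)·0.0000)/1.17=9.1798; Δ=(19.0940−0.0000)/(102.1200−66.6000)=0.5376; B=V−Δ·S=-30.5994
Self-financing check: at every node Δ·S+B equals the discounted successor values.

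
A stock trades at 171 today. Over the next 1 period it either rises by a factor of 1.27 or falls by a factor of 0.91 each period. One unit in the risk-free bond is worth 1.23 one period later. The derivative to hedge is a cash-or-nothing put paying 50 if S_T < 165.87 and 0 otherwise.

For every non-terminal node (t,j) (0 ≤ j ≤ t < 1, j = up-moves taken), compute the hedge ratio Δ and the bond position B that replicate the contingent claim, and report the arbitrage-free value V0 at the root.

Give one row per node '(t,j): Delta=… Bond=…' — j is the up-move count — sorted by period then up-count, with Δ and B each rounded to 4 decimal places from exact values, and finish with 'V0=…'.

The replicating-portfolio and risk-neutral prices coincide; use p* = (1.23−0.91)/(1.27−0.91) = 0.8889 for the latter.
Terminal payoffs: V(1,0)=50.0000, V(1,1)=0.0000
Node (0,0) S=171.0000: V=(p*·0.0000+(1−p*)·50.0000)/1.23=4.5167; Δ=(0.0000−50.0000)/(217.1700−155.6100)=-0.8122; B=V−Δ·S=143.4056
Check: Δ(0,0)·S0 + B(0,0) = 4.5167 = V0.

(0,0): Delta=-0.8122 Bond=143.4056
V0=4.5167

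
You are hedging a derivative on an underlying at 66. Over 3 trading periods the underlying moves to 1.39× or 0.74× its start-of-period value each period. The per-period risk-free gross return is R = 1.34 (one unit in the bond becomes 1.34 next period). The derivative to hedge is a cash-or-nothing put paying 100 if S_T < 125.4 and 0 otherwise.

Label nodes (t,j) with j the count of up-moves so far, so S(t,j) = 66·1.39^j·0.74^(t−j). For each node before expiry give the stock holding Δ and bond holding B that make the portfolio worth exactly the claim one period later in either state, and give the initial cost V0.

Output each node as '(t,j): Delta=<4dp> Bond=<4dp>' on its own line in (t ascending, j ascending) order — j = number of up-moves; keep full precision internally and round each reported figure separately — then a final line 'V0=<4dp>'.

(0,0): Delta=-1.1061 Bond=81.8772
(1,0): Delta=0.0000 Bond=55.6917
(1,1): Delta=-1.1552 Bond=114.2174
(2,0): Delta=0.0000 Bond=74.6269
(2,1): Delta=0.0000 Bond=74.6269
(2,2): Delta=-1.2065 Bond=159.5867
V0=8.8721

No-arbitrage ⇒ martingale measure with p* = (R−d)/(u−d) = 0.9231.
At expiry t=3: V(3,0)=100.0000, V(3,1)=100.0000, V(3,2)=100.0000, V(3,3)=0.0000
(2,0): S=36.1416. Δ = (V_up−V_dn)/(S_up−S_dn) = (100.0000−100.0000)/(50.2368−26.7448) = 0.0000. V = [p*·100.0000 + (1−p*)·100.0000]/1.34 = 74.6269. B = V − Δ·S = 74.6269.
(2,1): S=67.8876. Δ = (V_up−V_dn)/(S_up−S_dn) = (100.0000−100.0000)/(94.3638−50.2368) = 0.0000. V = [p*·100.0000 + (1−p*)·100.0000]/1.34 = 74.6269. B = V − Δ·S = 74.6269.
(2,2): S=127.5186. Δ = (V_up−V_dn)/(S_up−S_dn) = (0.0000−100.0000)/(177.2509−94.3638) = -1.2065. V = [p*·0.0000 + (1−p*)·100.0000]/1.34 = 5.7405. B = V − Δ·S = 159.5867.
(1,0): S=48.8400. Δ = (V_up−V_dn)/(S_up−S_dn) = (74.6269−74.6269)/(67.8876−36.1416) = 0.0000. V = [p*·74.6269 + (1−p*)·74.6269]/1.34 = 55.6917. B = V − Δ·S = 55.6917.
(1,1): S=91.7400. Δ = (V_up−V_dn)/(S_up−S_dn) = (5.7405−74.6269)/(127.5186−67.8876) = -1.1552. V = [p*·5.7405 + (1−p*)·74.6269]/1.34 = 8.2384. B = V − Δ·S = 114.2174.
(0,0): S=66.0000. Δ = (V_up−V_dn)/(S_up−S_dn) = (8.2384−55.6917)/(91.7400−48.8400) = -1.1061. V = [p*·8.2384 + (1−p*)·55.6917]/1.34 = 8.8721. B = V − Δ·S = 81.8772.
Check: Δ(0,0)·S0 + B(0,0) = 8.8721 = V0.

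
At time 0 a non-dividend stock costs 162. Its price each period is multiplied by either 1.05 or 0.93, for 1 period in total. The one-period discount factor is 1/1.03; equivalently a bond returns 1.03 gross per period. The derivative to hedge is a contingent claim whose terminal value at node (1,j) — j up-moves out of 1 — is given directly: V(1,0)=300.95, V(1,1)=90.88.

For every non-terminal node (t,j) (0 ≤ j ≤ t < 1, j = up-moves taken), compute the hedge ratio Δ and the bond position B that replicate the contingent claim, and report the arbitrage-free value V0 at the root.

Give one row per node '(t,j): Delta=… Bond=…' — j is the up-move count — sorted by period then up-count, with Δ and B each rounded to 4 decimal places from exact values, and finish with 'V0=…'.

Risk-neutral probability p* = (R−d)/(u−d) = (1.03−0.93)/(1.05−0.93) = 0.8333.
Terminal payoffs: V(1,0)=300.9500, V(1,1)=90.8800
Node (0,0) S=162.0000: V=(p*·90.8800+(1−p*)·300.9500)/1.03=122.2249; Δ=(90.8800−300.9500)/(170.1000−150.6600)=-10.8061; B=V−Δ·S=1872.8083
Self-financing check: at every node Δ·S+B equals the discounted successor values.

(0,0): Delta=-10.8061 Bond=1872.8083
V0=122.2249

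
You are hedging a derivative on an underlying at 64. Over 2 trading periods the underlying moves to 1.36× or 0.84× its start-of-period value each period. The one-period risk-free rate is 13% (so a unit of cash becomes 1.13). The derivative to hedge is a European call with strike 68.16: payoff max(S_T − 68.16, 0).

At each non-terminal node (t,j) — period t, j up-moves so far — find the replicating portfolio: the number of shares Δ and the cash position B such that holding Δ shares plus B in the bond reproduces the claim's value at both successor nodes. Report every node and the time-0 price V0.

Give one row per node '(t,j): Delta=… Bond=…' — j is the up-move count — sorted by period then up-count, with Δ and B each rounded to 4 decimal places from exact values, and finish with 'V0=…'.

Under the risk-neutral measure, an up-move has probability p* = (R−d)/(u−d) = 0.5577 and values discount at R = 1.13.
Payoff layer (t=2): V(2,0)=0.0000, V(2,1)=4.9536, V(2,2)=50.2144
Node (1,0) S=53.7600: V=(p*·4.9536+(1−p*)·0.0000)/1.13=2.4448; Δ=(4.9536−0.0000)/(73.1136−45.1584)=0.1772; B=V−Δ·S=-7.0814
Node (1,1) S=87.0400: V=(p*·50.2144+(1−p*)·4.9536)/1.13=26.7214; Δ=(50.2144−4.9536)/(118.3744−73.1136)=1.0000; B=V−Δ·S=-60.3186
Node (0,0) S=64.0000: V=(p*·26.7214+(1−p*)·2.4448)/1.13=14.1448; Δ=(26.7214−2.4448)/(87.0400−53.7600)=0.7295; B=V−Δ·S=-32.5410
Self-financing check: at every node Δ·S+B equals the discounted successor values.

(0,0): Delta=0.7295 Bond=-32.5410
(1,0): Delta=0.1772 Bond=-7.0814
(1,1): Delta=1.0000 Bond=-60.3186
V0=14.1448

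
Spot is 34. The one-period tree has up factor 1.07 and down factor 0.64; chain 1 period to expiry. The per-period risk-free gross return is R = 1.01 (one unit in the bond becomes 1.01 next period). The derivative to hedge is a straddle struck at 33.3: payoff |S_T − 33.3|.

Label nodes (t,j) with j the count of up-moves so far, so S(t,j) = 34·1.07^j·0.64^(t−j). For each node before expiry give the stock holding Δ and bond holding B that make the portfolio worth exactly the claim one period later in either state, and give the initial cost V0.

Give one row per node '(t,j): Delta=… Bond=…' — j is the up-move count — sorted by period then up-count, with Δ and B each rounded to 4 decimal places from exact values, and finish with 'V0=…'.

Risk-neutral probability p* = (R−d)/(u−d) = (1.01−0.64)/(1.07−0.64) = 0.8605.
Terminal payoffs: V(1,0)=11.5400, V(1,1)=3.0800
  t=0,j=0: stock 34.0000 → up 36.3800 (V=3.0800), down 21.7600 (V=11.5400). Price 4.2183; hedge Δ=-0.5787, bond B=23.8927.
Check: Δ(0,0)·S0 + B(0,0) = 4.2183 = V0.

(0,0): Delta=-0.5787 Bond=23.8927
V0=4.2183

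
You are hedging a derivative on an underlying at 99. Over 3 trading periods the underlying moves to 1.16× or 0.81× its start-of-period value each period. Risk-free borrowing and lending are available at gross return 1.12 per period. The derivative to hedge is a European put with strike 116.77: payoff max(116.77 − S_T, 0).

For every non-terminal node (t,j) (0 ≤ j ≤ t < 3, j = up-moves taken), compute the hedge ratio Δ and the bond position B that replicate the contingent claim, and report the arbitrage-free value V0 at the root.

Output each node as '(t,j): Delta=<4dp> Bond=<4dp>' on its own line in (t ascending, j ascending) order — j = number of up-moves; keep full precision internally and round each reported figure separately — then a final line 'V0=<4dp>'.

(0,0): Delta=-0.3185 Bond=34.3205
(1,0): Delta=-1.0000 Bond=93.0883
(1,1): Delta=-0.2571 Bond=31.3874
(2,0): Delta=-1.0000 Bond=104.2589
(2,1): Delta=-1.0000 Bond=104.2589
(2,2): Delta=-0.1902 Bond=26.2371
V0=2.7889

Risk-neutral probability p* = (R−d)/(u−d) = (1.12−0.81)/(1.16−0.81) = 0.8857.
Payoff layer (t=3): V(3,0)=64.1573, V(3,1)=41.4235, V(3,2)=8.8663, V(3,3)=0.0000
(2,0): S=64.9539. Δ = (V_up−V_dn)/(S_up−S_dn) = (41.4235−64.1573)/(75.3465−52.6127) = -1.0000. V = [p*·41.4235 + (1−p*)·64.1573]/1.12 = 39.3050. B = V − Δ·S = 104.2589.
(2,1): S=93.0204. Δ = (V_up−V_dn)/(S_up−S_dn) = (8.8663−41.4235)/(107.9037−75.3465) = -1.0000. V = [p*·8.8663 + (1−p*)·41.4235]/1.12 = 11.2385. B = V − Δ·S = 104.2589.
(2,2): S=133.2144. Δ = (V_up−V_dn)/(S_up−S_dn) = (0.0000−8.8663)/(154.5287−107.9037) = -0.1902. V = [p*·0.0000 + (1−p*)·8.8663]/1.12 = 0.9047. B = V − Δ·S = 26.2371.
(1,0): S=80.1900. Δ = (V_up−V_dn)/(S_up−S_dn) = (11.2385−39.3050)/(93.0204−64.9539) = -1.0000. V = [p*·11.2385 + (1−p*)·39.3050]/1.12 = 12.8983. B = V − Δ·S = 93.0883.
(1,1): S=114.8400. Δ = (V_up−V_dn)/(S_up−S_dn) = (0.9047−11.2385)/(133.2144−93.0204) = -0.2571. V = [p*·0.9047 + (1−p*)·11.2385]/1.12 = 1.8623. B = V − Δ·S = 31.3874.
(0,0): S=99.0000. Δ = (V_up−V_dn)/(S_up−S_dn) = (1.8623−12.8983)/(114.8400−80.1900) = -0.3185. V = [p*·1.8623 + (1−p*)·12.8983]/1.12 = 2.7889. B = V − Δ·S = 34.3205.
Self-financing check: at every node Δ·S+B equals the discounted successor values.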